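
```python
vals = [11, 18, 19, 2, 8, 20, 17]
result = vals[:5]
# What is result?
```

vals has length 7. The slice vals[:5] selects indices [0, 1, 2, 3, 4] (0->11, 1->18, 2->19, 3->2, 4->8), giving [11, 18, 19, 2, 8].

[11, 18, 19, 2, 8]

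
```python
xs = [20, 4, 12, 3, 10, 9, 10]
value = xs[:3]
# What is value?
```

xs has length 7. The slice xs[:3] selects indices [0, 1, 2] (0->20, 1->4, 2->12), giving [20, 4, 12].

[20, 4, 12]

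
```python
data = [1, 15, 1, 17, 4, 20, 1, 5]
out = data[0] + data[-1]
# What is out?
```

data has length 8. data[0] = 1.
data has length 8. Negative index -1 maps to positive index 8 + (-1) = 7. data[7] = 5.
Sum: 1 + 5 = 6.

6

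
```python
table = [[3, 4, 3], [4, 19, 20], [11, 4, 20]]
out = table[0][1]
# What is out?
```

table[0] = [3, 4, 3]. Taking column 1 of that row yields 4.

4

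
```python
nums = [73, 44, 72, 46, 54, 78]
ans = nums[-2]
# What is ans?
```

nums has length 6. Negative index -2 maps to positive index 6 + (-2) = 4. nums[4] = 54.

54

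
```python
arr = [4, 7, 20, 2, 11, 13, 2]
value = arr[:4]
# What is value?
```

arr has length 7. The slice arr[:4] selects indices [0, 1, 2, 3] (0->4, 1->7, 2->20, 3->2), giving [4, 7, 20, 2].

[4, 7, 20, 2]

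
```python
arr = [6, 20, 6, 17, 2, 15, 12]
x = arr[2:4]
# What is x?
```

arr has length 7. The slice arr[2:4] selects indices [2, 3] (2->6, 3->17), giving [6, 17].

[6, 17]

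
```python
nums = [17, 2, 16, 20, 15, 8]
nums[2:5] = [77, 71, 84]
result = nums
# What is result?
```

nums starts as [17, 2, 16, 20, 15, 8] (length 6). The slice nums[2:5] covers indices [2, 3, 4] with values [16, 20, 15]. Replacing that slice with [77, 71, 84] (same length) produces [17, 2, 77, 71, 84, 8].

[17, 2, 77, 71, 84, 8]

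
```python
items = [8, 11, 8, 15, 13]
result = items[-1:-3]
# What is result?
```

items has length 5. The slice items[-1:-3] resolves to an empty index range, so the result is [].

[]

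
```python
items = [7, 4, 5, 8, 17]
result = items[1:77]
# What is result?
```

items has length 5. The slice items[1:77] selects indices [1, 2, 3, 4] (1->4, 2->5, 3->8, 4->17), giving [4, 5, 8, 17].

[4, 5, 8, 17]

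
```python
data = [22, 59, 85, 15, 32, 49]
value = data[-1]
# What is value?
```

data has length 6. Negative index -1 maps to positive index 6 + (-1) = 5. data[5] = 49.

49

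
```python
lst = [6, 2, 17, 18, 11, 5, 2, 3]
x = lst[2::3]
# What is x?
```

lst has length 8. The slice lst[2::3] selects indices [2, 5] (2->17, 5->5), giving [17, 5].

[17, 5]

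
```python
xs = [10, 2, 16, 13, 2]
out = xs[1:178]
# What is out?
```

xs has length 5. The slice xs[1:178] selects indices [1, 2, 3, 4] (1->2, 2->16, 3->13, 4->2), giving [2, 16, 13, 2].

[2, 16, 13, 2]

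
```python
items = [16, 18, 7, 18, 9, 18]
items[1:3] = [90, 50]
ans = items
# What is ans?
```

items starts as [16, 18, 7, 18, 9, 18] (length 6). The slice items[1:3] covers indices [1, 2] with values [18, 7]. Replacing that slice with [90, 50] (same length) produces [16, 90, 50, 18, 9, 18].

[16, 90, 50, 18, 9, 18]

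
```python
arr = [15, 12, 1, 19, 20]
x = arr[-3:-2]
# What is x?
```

arr has length 5. The slice arr[-3:-2] selects indices [2] (2->1), giving [1].

[1]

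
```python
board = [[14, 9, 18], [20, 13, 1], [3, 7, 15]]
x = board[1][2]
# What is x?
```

board[1] = [20, 13, 1]. Taking column 2 of that row yields 1.

1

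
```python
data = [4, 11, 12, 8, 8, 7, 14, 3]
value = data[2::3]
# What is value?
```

data has length 8. The slice data[2::3] selects indices [2, 5] (2->12, 5->7), giving [12, 7].

[12, 7]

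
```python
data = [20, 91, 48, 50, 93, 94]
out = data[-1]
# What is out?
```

data has length 6. Negative index -1 maps to positive index 6 + (-1) = 5. data[5] = 94.

94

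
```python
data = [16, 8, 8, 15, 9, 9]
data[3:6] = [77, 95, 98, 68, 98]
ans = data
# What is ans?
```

data starts as [16, 8, 8, 15, 9, 9] (length 6). The slice data[3:6] covers indices [3, 4, 5] with values [15, 9, 9]. Replacing that slice with [77, 95, 98, 68, 98] (different length) produces [16, 8, 8, 77, 95, 98, 68, 98].

[16, 8, 8, 77, 95, 98, 68, 98]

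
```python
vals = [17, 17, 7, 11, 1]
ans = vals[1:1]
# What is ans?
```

vals has length 5. The slice vals[1:1] resolves to an empty index range, so the result is [].

[]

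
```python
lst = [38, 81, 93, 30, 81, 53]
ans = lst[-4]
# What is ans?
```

lst has length 6. Negative index -4 maps to positive index 6 + (-4) = 2. lst[2] = 93.

93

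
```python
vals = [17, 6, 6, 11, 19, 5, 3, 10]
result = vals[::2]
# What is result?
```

vals has length 8. The slice vals[::2] selects indices [0, 2, 4, 6] (0->17, 2->6, 4->19, 6->3), giving [17, 6, 19, 3].

[17, 6, 19, 3]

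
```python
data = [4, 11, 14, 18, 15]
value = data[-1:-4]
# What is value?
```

data has length 5. The slice data[-1:-4] resolves to an empty index range, so the result is [].

[]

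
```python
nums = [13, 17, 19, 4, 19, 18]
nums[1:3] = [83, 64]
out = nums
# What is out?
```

nums starts as [13, 17, 19, 4, 19, 18] (length 6). The slice nums[1:3] covers indices [1, 2] with values [17, 19]. Replacing that slice with [83, 64] (same length) produces [13, 83, 64, 4, 19, 18].

[13, 83, 64, 4, 19, 18]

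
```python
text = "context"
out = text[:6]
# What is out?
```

text has length 7. The slice text[:6] selects indices [0, 1, 2, 3, 4, 5] (0->'c', 1->'o', 2->'n', 3->'t', 4->'e', 5->'x'), giving 'contex'.

'contex'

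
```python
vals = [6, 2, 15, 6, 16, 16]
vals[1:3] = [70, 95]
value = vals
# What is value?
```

vals starts as [6, 2, 15, 6, 16, 16] (length 6). The slice vals[1:3] covers indices [1, 2] with values [2, 15]. Replacing that slice with [70, 95] (same length) produces [6, 70, 95, 6, 16, 16].

[6, 70, 95, 6, 16, 16]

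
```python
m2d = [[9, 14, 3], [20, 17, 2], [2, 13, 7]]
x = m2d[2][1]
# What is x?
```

m2d[2] = [2, 13, 7]. Taking column 1 of that row yields 13.

13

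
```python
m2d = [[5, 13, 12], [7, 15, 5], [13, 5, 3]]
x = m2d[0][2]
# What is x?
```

m2d[0] = [5, 13, 12]. Taking column 2 of that row yields 12.

12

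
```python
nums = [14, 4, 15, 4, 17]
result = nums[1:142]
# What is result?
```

nums has length 5. The slice nums[1:142] selects indices [1, 2, 3, 4] (1->4, 2->15, 3->4, 4->17), giving [4, 15, 4, 17].

[4, 15, 4, 17]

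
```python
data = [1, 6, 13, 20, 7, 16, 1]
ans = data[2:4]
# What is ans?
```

data has length 7. The slice data[2:4] selects indices [2, 3] (2->13, 3->20), giving [13, 20].

[13, 20]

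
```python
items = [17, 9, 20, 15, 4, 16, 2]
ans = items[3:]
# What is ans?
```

items has length 7. The slice items[3:] selects indices [3, 4, 5, 6] (3->15, 4->4, 5->16, 6->2), giving [15, 4, 16, 2].

[15, 4, 16, 2]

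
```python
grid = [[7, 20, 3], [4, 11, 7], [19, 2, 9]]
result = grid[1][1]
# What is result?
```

grid[1] = [4, 11, 7]. Taking column 1 of that row yields 11.

11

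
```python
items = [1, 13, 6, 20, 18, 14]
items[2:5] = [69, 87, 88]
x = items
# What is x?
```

items starts as [1, 13, 6, 20, 18, 14] (length 6). The slice items[2:5] covers indices [2, 3, 4] with values [6, 20, 18]. Replacing that slice with [69, 87, 88] (same length) produces [1, 13, 69, 87, 88, 14].

[1, 13, 69, 87, 88, 14]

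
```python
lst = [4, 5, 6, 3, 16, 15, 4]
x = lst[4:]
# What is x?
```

lst has length 7. The slice lst[4:] selects indices [4, 5, 6] (4->16, 5->15, 6->4), giving [16, 15, 4].

[16, 15, 4]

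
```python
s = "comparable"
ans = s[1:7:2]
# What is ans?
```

s has length 10. The slice s[1:7:2] selects indices [1, 3, 5] (1->'o', 3->'p', 5->'r'), giving 'opr'.

'opr'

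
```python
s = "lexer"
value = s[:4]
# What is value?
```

s has length 5. The slice s[:4] selects indices [0, 1, 2, 3] (0->'l', 1->'e', 2->'x', 3->'e'), giving 'lexe'.

'lexe'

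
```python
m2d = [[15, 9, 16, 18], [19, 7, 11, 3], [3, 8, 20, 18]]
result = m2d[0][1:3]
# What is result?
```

m2d[0] = [15, 9, 16, 18]. m2d[0] has length 4. The slice m2d[0][1:3] selects indices [1, 2] (1->9, 2->16), giving [9, 16].

[9, 16]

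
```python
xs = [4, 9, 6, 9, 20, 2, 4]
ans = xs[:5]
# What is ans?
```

xs has length 7. The slice xs[:5] selects indices [0, 1, 2, 3, 4] (0->4, 1->9, 2->6, 3->9, 4->20), giving [4, 9, 6, 9, 20].

[4, 9, 6, 9, 20]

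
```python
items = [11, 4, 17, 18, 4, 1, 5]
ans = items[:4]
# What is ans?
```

items has length 7. The slice items[:4] selects indices [0, 1, 2, 3] (0->11, 1->4, 2->17, 3->18), giving [11, 4, 17, 18].

[11, 4, 17, 18]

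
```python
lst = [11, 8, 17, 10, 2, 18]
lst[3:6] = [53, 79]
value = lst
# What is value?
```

lst starts as [11, 8, 17, 10, 2, 18] (length 6). The slice lst[3:6] covers indices [3, 4, 5] with values [10, 2, 18]. Replacing that slice with [53, 79] (different length) produces [11, 8, 17, 53, 79].

[11, 8, 17, 53, 79]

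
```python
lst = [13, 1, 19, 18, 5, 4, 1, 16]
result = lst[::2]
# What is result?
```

lst has length 8. The slice lst[::2] selects indices [0, 2, 4, 6] (0->13, 2->19, 4->5, 6->1), giving [13, 19, 5, 1].

[13, 19, 5, 1]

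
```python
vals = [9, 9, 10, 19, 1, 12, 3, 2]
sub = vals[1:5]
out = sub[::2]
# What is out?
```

vals has length 8. The slice vals[1:5] selects indices [1, 2, 3, 4] (1->9, 2->10, 3->19, 4->1), giving [9, 10, 19, 1]. So sub = [9, 10, 19, 1]. sub has length 4. The slice sub[::2] selects indices [0, 2] (0->9, 2->19), giving [9, 19].

[9, 19]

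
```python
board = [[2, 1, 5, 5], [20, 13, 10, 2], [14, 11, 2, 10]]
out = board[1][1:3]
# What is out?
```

board[1] = [20, 13, 10, 2]. board[1] has length 4. The slice board[1][1:3] selects indices [1, 2] (1->13, 2->10), giving [13, 10].

[13, 10]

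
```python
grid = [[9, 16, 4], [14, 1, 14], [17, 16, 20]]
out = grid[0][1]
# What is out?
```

grid[0] = [9, 16, 4]. Taking column 1 of that row yields 16.

16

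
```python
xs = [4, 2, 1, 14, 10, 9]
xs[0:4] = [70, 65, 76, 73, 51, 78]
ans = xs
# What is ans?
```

xs starts as [4, 2, 1, 14, 10, 9] (length 6). The slice xs[0:4] covers indices [0, 1, 2, 3] with values [4, 2, 1, 14]. Replacing that slice with [70, 65, 76, 73, 51, 78] (different length) produces [70, 65, 76, 73, 51, 78, 10, 9].

[70, 65, 76, 73, 51, 78, 10, 9]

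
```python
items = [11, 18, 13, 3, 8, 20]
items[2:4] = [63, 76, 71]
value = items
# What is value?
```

items starts as [11, 18, 13, 3, 8, 20] (length 6). The slice items[2:4] covers indices [2, 3] with values [13, 3]. Replacing that slice with [63, 76, 71] (different length) produces [11, 18, 63, 76, 71, 8, 20].

[11, 18, 63, 76, 71, 8, 20]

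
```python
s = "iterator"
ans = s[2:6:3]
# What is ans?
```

s has length 8. The slice s[2:6:3] selects indices [2, 5] (2->'e', 5->'t'), giving 'et'.

'et'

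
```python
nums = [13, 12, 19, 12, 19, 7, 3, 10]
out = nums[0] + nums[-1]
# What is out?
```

nums has length 8. nums[0] = 13.
nums has length 8. Negative index -1 maps to positive index 8 + (-1) = 7. nums[7] = 10.
Sum: 13 + 10 = 23.

23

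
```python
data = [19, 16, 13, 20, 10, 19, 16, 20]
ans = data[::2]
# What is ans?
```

data has length 8. The slice data[::2] selects indices [0, 2, 4, 6] (0->19, 2->13, 4->10, 6->16), giving [19, 13, 10, 16].

[19, 13, 10, 16]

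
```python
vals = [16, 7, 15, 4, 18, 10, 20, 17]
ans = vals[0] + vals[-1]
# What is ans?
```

vals has length 8. vals[0] = 16.
vals has length 8. Negative index -1 maps to positive index 8 + (-1) = 7. vals[7] = 17.
Sum: 16 + 17 = 33.

33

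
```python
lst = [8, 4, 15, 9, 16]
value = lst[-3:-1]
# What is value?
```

lst has length 5. The slice lst[-3:-1] selects indices [2, 3] (2->15, 3->9), giving [15, 9].

[15, 9]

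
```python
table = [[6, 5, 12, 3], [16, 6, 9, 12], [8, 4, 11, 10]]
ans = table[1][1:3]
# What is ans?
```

table[1] = [16, 6, 9, 12]. table[1] has length 4. The slice table[1][1:3] selects indices [1, 2] (1->6, 2->9), giving [6, 9].

[6, 9]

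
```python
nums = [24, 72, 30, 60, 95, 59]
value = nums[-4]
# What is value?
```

nums has length 6. Negative index -4 maps to positive index 6 + (-4) = 2. nums[2] = 30.

30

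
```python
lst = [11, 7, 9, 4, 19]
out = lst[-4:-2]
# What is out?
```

lst has length 5. The slice lst[-4:-2] selects indices [1, 2] (1->7, 2->9), giving [7, 9].

[7, 9]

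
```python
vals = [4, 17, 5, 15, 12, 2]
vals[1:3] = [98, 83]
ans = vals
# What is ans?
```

vals starts as [4, 17, 5, 15, 12, 2] (length 6). The slice vals[1:3] covers indices [1, 2] with values [17, 5]. Replacing that slice with [98, 83] (same length) produces [4, 98, 83, 15, 12, 2].

[4, 98, 83, 15, 12, 2]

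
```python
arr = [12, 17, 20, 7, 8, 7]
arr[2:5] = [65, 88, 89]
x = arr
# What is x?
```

arr starts as [12, 17, 20, 7, 8, 7] (length 6). The slice arr[2:5] covers indices [2, 3, 4] with values [20, 7, 8]. Replacing that slice with [65, 88, 89] (same length) produces [12, 17, 65, 88, 89, 7].

[12, 17, 65, 88, 89, 7]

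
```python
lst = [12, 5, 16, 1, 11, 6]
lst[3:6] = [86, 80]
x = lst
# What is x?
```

lst starts as [12, 5, 16, 1, 11, 6] (length 6). The slice lst[3:6] covers indices [3, 4, 5] with values [1, 11, 6]. Replacing that slice with [86, 80] (different length) produces [12, 5, 16, 86, 80].

[12, 5, 16, 86, 80]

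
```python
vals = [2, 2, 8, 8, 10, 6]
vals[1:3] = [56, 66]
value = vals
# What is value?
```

vals starts as [2, 2, 8, 8, 10, 6] (length 6). The slice vals[1:3] covers indices [1, 2] with values [2, 8]. Replacing that slice with [56, 66] (same length) produces [2, 56, 66, 8, 10, 6].

[2, 56, 66, 8, 10, 6]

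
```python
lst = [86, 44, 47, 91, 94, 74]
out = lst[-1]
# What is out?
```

lst has length 6. Negative index -1 maps to positive index 6 + (-1) = 5. lst[5] = 74.

74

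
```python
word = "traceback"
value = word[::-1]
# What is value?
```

word has length 9. The slice word[::-1] selects indices [8, 7, 6, 5, 4, 3, 2, 1, 0] (8->'k', 7->'c', 6->'a', 5->'b', 4->'e', 3->'c', 2->'a', 1->'r', 0->'t'), giving 'kcabecart'.

'kcabecart'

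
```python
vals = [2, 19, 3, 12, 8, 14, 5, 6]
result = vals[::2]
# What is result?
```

vals has length 8. The slice vals[::2] selects indices [0, 2, 4, 6] (0->2, 2->3, 4->8, 6->5), giving [2, 3, 8, 5].

[2, 3, 8, 5]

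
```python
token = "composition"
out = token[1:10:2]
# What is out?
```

token has length 11. The slice token[1:10:2] selects indices [1, 3, 5, 7, 9] (1->'o', 3->'p', 5->'s', 7->'t', 9->'o'), giving 'opsto'.

'opsto'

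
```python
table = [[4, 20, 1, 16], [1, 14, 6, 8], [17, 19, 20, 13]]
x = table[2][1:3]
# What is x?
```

table[2] = [17, 19, 20, 13]. table[2] has length 4. The slice table[2][1:3] selects indices [1, 2] (1->19, 2->20), giving [19, 20].

[19, 20]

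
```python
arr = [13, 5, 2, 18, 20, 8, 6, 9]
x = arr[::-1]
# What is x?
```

arr has length 8. The slice arr[::-1] selects indices [7, 6, 5, 4, 3, 2, 1, 0] (7->9, 6->6, 5->8, 4->20, 3->18, 2->2, 1->5, 0->13), giving [9, 6, 8, 20, 18, 2, 5, 13].

[9, 6, 8, 20, 18, 2, 5, 13]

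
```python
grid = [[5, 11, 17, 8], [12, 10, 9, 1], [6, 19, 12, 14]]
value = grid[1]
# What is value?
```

grid has 3 rows. Row 1 is [12, 10, 9, 1].

[12, 10, 9, 1]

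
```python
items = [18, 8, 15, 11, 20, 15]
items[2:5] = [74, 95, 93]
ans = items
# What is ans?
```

items starts as [18, 8, 15, 11, 20, 15] (length 6). The slice items[2:5] covers indices [2, 3, 4] with values [15, 11, 20]. Replacing that slice with [74, 95, 93] (same length) produces [18, 8, 74, 95, 93, 15].

[18, 8, 74, 95, 93, 15]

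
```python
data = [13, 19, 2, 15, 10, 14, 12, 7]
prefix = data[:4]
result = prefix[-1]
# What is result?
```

data has length 8. The slice data[:4] selects indices [0, 1, 2, 3] (0->13, 1->19, 2->2, 3->15), giving [13, 19, 2, 15]. So prefix = [13, 19, 2, 15]. Then prefix[-1] = 15.

15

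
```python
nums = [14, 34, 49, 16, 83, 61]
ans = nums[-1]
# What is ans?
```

nums has length 6. Negative index -1 maps to positive index 6 + (-1) = 5. nums[5] = 61.

61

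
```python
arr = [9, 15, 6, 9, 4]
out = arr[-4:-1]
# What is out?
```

arr has length 5. The slice arr[-4:-1] selects indices [1, 2, 3] (1->15, 2->6, 3->9), giving [15, 6, 9].

[15, 6, 9]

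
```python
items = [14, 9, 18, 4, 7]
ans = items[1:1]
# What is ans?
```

items has length 5. The slice items[1:1] resolves to an empty index range, so the result is [].

[]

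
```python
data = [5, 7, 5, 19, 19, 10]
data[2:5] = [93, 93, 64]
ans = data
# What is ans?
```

data starts as [5, 7, 5, 19, 19, 10] (length 6). The slice data[2:5] covers indices [2, 3, 4] with values [5, 19, 19]. Replacing that slice with [93, 93, 64] (same length) produces [5, 7, 93, 93, 64, 10].

[5, 7, 93, 93, 64, 10]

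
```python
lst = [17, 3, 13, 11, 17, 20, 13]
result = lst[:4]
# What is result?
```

lst has length 7. The slice lst[:4] selects indices [0, 1, 2, 3] (0->17, 1->3, 2->13, 3->11), giving [17, 3, 13, 11].

[17, 3, 13, 11]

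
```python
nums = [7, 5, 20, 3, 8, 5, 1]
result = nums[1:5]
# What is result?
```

nums has length 7. The slice nums[1:5] selects indices [1, 2, 3, 4] (1->5, 2->20, 3->3, 4->8), giving [5, 20, 3, 8].

[5, 20, 3, 8]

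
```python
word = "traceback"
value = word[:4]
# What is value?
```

word has length 9. The slice word[:4] selects indices [0, 1, 2, 3] (0->'t', 1->'r', 2->'a', 3->'c'), giving 'trac'.

'trac'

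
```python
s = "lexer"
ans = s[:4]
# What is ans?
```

s has length 5. The slice s[:4] selects indices [0, 1, 2, 3] (0->'l', 1->'e', 2->'x', 3->'e'), giving 'lexe'.

'lexe'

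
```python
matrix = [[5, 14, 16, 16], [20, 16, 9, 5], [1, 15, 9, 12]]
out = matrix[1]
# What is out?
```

matrix has 3 rows. Row 1 is [20, 16, 9, 5].

[20, 16, 9, 5]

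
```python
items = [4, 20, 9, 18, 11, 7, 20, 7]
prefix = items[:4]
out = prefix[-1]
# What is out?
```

items has length 8. The slice items[:4] selects indices [0, 1, 2, 3] (0->4, 1->20, 2->9, 3->18), giving [4, 20, 9, 18]. So prefix = [4, 20, 9, 18]. Then prefix[-1] = 18.

18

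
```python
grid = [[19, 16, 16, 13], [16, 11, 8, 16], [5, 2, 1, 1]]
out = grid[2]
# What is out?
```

grid has 3 rows. Row 2 is [5, 2, 1, 1].

[5, 2, 1, 1]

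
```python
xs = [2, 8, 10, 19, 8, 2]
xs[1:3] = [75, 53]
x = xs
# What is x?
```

xs starts as [2, 8, 10, 19, 8, 2] (length 6). The slice xs[1:3] covers indices [1, 2] with values [8, 10]. Replacing that slice with [75, 53] (same length) produces [2, 75, 53, 19, 8, 2].

[2, 75, 53, 19, 8, 2]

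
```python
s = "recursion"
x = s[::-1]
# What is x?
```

s has length 9. The slice s[::-1] selects indices [8, 7, 6, 5, 4, 3, 2, 1, 0] (8->'n', 7->'o', 6->'i', 5->'s', 4->'r', 3->'u', 2->'c', 1->'e', 0->'r'), giving 'noisrucer'.

'noisrucer'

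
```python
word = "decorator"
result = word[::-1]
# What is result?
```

word has length 9. The slice word[::-1] selects indices [8, 7, 6, 5, 4, 3, 2, 1, 0] (8->'r', 7->'o', 6->'t', 5->'a', 4->'r', 3->'o', 2->'c', 1->'e', 0->'d'), giving 'rotaroced'.

'rotaroced'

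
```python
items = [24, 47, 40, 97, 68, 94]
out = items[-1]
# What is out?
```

items has length 6. Negative index -1 maps to positive index 6 + (-1) = 5. items[5] = 94.

94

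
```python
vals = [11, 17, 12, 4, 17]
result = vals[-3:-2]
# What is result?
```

vals has length 5. The slice vals[-3:-2] selects indices [2] (2->12), giving [12].

[12]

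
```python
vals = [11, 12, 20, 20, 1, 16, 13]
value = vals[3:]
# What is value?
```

vals has length 7. The slice vals[3:] selects indices [3, 4, 5, 6] (3->20, 4->1, 5->16, 6->13), giving [20, 1, 16, 13].

[20, 1, 16, 13]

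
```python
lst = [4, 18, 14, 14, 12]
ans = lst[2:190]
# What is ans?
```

lst has length 5. The slice lst[2:190] selects indices [2, 3, 4] (2->14, 3->14, 4->12), giving [14, 14, 12].

[14, 14, 12]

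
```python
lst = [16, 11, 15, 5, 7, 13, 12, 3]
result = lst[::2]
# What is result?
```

lst has length 8. The slice lst[::2] selects indices [0, 2, 4, 6] (0->16, 2->15, 4->7, 6->12), giving [16, 15, 7, 12].

[16, 15, 7, 12]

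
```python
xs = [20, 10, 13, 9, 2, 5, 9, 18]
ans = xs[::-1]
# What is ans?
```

xs has length 8. The slice xs[::-1] selects indices [7, 6, 5, 4, 3, 2, 1, 0] (7->18, 6->9, 5->5, 4->2, 3->9, 2->13, 1->10, 0->20), giving [18, 9, 5, 2, 9, 13, 10, 20].

[18, 9, 5, 2, 9, 13, 10, 20]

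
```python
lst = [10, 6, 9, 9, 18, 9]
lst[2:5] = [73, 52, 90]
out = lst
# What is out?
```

lst starts as [10, 6, 9, 9, 18, 9] (length 6). The slice lst[2:5] covers indices [2, 3, 4] with values [9, 9, 18]. Replacing that slice with [73, 52, 90] (same length) produces [10, 6, 73, 52, 90, 9].

[10, 6, 73, 52, 90, 9]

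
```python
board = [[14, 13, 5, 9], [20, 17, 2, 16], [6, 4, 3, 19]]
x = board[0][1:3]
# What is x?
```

board[0] = [14, 13, 5, 9]. board[0] has length 4. The slice board[0][1:3] selects indices [1, 2] (1->13, 2->5), giving [13, 5].

[13, 5]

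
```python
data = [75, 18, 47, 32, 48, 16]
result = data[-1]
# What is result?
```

data has length 6. Negative index -1 maps to positive index 6 + (-1) = 5. data[5] = 16.

16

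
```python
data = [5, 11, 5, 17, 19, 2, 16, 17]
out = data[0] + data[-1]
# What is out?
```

data has length 8. data[0] = 5.
data has length 8. Negative index -1 maps to positive index 8 + (-1) = 7. data[7] = 17.
Sum: 5 + 17 = 22.

22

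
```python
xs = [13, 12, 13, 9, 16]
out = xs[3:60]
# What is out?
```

xs has length 5. The slice xs[3:60] selects indices [3, 4] (3->9, 4->16), giving [9, 16].

[9, 16]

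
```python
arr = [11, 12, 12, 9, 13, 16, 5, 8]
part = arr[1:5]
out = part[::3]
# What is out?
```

arr has length 8. The slice arr[1:5] selects indices [1, 2, 3, 4] (1->12, 2->12, 3->9, 4->13), giving [12, 12, 9, 13]. So part = [12, 12, 9, 13]. part has length 4. The slice part[::3] selects indices [0, 3] (0->12, 3->13), giving [12, 13].

[12, 13]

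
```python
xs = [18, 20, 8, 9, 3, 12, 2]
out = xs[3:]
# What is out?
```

xs has length 7. The slice xs[3:] selects indices [3, 4, 5, 6] (3->9, 4->3, 5->12, 6->2), giving [9, 3, 12, 2].

[9, 3, 12, 2]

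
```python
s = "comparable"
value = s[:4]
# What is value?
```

s has length 10. The slice s[:4] selects indices [0, 1, 2, 3] (0->'c', 1->'o', 2->'m', 3->'p'), giving 'comp'.

'comp'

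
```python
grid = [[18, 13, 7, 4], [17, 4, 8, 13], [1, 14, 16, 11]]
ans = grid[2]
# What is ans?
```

grid has 3 rows. Row 2 is [1, 14, 16, 11].

[1, 14, 16, 11]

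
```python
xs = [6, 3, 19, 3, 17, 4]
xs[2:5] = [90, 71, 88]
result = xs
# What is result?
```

xs starts as [6, 3, 19, 3, 17, 4] (length 6). The slice xs[2:5] covers indices [2, 3, 4] with values [19, 3, 17]. Replacing that slice with [90, 71, 88] (same length) produces [6, 3, 90, 71, 88, 4].

[6, 3, 90, 71, 88, 4]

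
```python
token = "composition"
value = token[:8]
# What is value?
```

token has length 11. The slice token[:8] selects indices [0, 1, 2, 3, 4, 5, 6, 7] (0->'c', 1->'o', 2->'m', 3->'p', 4->'o', 5->'s', 6->'i', 7->'t'), giving 'composit'.

'composit'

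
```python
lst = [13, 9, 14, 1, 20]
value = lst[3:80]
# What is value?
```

lst has length 5. The slice lst[3:80] selects indices [3, 4] (3->1, 4->20), giving [1, 20].

[1, 20]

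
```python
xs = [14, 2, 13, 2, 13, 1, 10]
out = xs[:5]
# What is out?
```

xs has length 7. The slice xs[:5] selects indices [0, 1, 2, 3, 4] (0->14, 1->2, 2->13, 3->2, 4->13), giving [14, 2, 13, 2, 13].

[14, 2, 13, 2, 13]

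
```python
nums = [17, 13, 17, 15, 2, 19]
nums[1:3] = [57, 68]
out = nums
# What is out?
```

nums starts as [17, 13, 17, 15, 2, 19] (length 6). The slice nums[1:3] covers indices [1, 2] with values [13, 17]. Replacing that slice with [57, 68] (same length) produces [17, 57, 68, 15, 2, 19].

[17, 57, 68, 15, 2, 19]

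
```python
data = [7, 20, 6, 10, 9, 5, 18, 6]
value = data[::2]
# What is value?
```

data has length 8. The slice data[::2] selects indices [0, 2, 4, 6] (0->7, 2->6, 4->9, 6->18), giving [7, 6, 9, 18].

[7, 6, 9, 18]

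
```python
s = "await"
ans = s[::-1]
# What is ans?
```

s has length 5. The slice s[::-1] selects indices [4, 3, 2, 1, 0] (4->'t', 3->'i', 2->'a', 1->'w', 0->'a'), giving 'tiawa'.

'tiawa'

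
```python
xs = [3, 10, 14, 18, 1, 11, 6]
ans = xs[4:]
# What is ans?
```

xs has length 7. The slice xs[4:] selects indices [4, 5, 6] (4->1, 5->11, 6->6), giving [1, 11, 6].

[1, 11, 6]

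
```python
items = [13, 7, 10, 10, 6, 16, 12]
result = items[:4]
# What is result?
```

items has length 7. The slice items[:4] selects indices [0, 1, 2, 3] (0->13, 1->7, 2->10, 3->10), giving [13, 7, 10, 10].

[13, 7, 10, 10]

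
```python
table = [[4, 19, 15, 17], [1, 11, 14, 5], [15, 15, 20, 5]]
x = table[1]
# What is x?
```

table has 3 rows. Row 1 is [1, 11, 14, 5].

[1, 11, 14, 5]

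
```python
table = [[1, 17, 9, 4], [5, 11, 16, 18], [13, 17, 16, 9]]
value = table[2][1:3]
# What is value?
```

table[2] = [13, 17, 16, 9]. table[2] has length 4. The slice table[2][1:3] selects indices [1, 2] (1->17, 2->16), giving [17, 16].

[17, 16]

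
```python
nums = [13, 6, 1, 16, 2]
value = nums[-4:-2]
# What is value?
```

nums has length 5. The slice nums[-4:-2] selects indices [1, 2] (1->6, 2->1), giving [6, 1].

[6, 1]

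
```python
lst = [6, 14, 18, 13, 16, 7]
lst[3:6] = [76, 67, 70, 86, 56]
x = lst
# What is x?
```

lst starts as [6, 14, 18, 13, 16, 7] (length 6). The slice lst[3:6] covers indices [3, 4, 5] with values [13, 16, 7]. Replacing that slice with [76, 67, 70, 86, 56] (different length) produces [6, 14, 18, 76, 67, 70, 86, 56].

[6, 14, 18, 76, 67, 70, 86, 56]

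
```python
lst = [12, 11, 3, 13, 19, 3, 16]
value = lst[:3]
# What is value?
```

lst has length 7. The slice lst[:3] selects indices [0, 1, 2] (0->12, 1->11, 2->3), giving [12, 11, 3].

[12, 11, 3]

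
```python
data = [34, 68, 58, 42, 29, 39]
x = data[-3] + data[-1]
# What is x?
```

data has length 6. Negative index -3 maps to positive index 6 + (-3) = 3. data[3] = 42.
data has length 6. Negative index -1 maps to positive index 6 + (-1) = 5. data[5] = 39.
Sum: 42 + 39 = 81.

81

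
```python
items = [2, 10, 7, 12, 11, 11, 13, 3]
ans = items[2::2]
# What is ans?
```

items has length 8. The slice items[2::2] selects indices [2, 4, 6] (2->7, 4->11, 6->13), giving [7, 11, 13].

[7, 11, 13]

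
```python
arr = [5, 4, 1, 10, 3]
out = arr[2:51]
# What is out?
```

arr has length 5. The slice arr[2:51] selects indices [2, 3, 4] (2->1, 3->10, 4->3), giving [1, 10, 3].

[1, 10, 3]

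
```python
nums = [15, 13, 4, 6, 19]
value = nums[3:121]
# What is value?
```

nums has length 5. The slice nums[3:121] selects indices [3, 4] (3->6, 4->19), giving [6, 19].

[6, 19]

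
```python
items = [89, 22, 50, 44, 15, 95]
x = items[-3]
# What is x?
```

items has length 6. Negative index -3 maps to positive index 6 + (-3) = 3. items[3] = 44.

44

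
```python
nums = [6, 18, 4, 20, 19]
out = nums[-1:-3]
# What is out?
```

nums has length 5. The slice nums[-1:-3] resolves to an empty index range, so the result is [].

[]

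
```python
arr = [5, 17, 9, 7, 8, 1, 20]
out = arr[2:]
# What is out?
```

arr has length 7. The slice arr[2:] selects indices [2, 3, 4, 5, 6] (2->9, 3->7, 4->8, 5->1, 6->20), giving [9, 7, 8, 1, 20].

[9, 7, 8, 1, 20]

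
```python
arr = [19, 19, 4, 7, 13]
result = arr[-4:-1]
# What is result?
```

arr has length 5. The slice arr[-4:-1] selects indices [1, 2, 3] (1->19, 2->4, 3->7), giving [19, 4, 7].

[19, 4, 7]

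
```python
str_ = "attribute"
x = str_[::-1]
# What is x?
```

str_ has length 9. The slice str_[::-1] selects indices [8, 7, 6, 5, 4, 3, 2, 1, 0] (8->'e', 7->'t', 6->'u', 5->'b', 4->'i', 3->'r', 2->'t', 1->'t', 0->'a'), giving 'etubirtta'.

'etubirtta'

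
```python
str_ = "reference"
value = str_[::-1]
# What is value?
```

str_ has length 9. The slice str_[::-1] selects indices [8, 7, 6, 5, 4, 3, 2, 1, 0] (8->'e', 7->'c', 6->'n', 5->'e', 4->'r', 3->'e', 2->'f', 1->'e', 0->'r'), giving 'ecnerefer'.

'ecnerefer'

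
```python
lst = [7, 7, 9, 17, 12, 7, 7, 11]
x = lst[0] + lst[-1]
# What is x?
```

lst has length 8. lst[0] = 7.
lst has length 8. Negative index -1 maps to positive index 8 + (-1) = 7. lst[7] = 11.
Sum: 7 + 11 = 18.

18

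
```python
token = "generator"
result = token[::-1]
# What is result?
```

token has length 9. The slice token[::-1] selects indices [8, 7, 6, 5, 4, 3, 2, 1, 0] (8->'r', 7->'o', 6->'t', 5->'a', 4->'r', 3->'e', 2->'n', 1->'e', 0->'g'), giving 'rotareneg'.

'rotareneg'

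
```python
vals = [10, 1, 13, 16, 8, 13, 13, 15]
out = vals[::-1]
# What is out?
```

vals has length 8. The slice vals[::-1] selects indices [7, 6, 5, 4, 3, 2, 1, 0] (7->15, 6->13, 5->13, 4->8, 3->16, 2->13, 1->1, 0->10), giving [15, 13, 13, 8, 16, 13, 1, 10].

[15, 13, 13, 8, 16, 13, 1, 10]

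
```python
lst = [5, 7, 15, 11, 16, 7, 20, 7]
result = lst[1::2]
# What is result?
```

lst has length 8. The slice lst[1::2] selects indices [1, 3, 5, 7] (1->7, 3->11, 5->7, 7->7), giving [7, 11, 7, 7].

[7, 11, 7, 7]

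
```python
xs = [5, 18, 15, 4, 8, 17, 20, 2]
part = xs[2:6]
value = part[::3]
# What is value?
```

xs has length 8. The slice xs[2:6] selects indices [2, 3, 4, 5] (2->15, 3->4, 4->8, 5->17), giving [15, 4, 8, 17]. So part = [15, 4, 8, 17]. part has length 4. The slice part[::3] selects indices [0, 3] (0->15, 3->17), giving [15, 17].

[15, 17]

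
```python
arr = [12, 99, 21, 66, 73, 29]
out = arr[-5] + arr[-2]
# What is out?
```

arr has length 6. Negative index -5 maps to positive index 6 + (-5) = 1. arr[1] = 99.
arr has length 6. Negative index -2 maps to positive index 6 + (-2) = 4. arr[4] = 73.
Sum: 99 + 73 = 172.

172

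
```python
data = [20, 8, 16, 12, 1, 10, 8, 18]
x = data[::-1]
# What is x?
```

data has length 8. The slice data[::-1] selects indices [7, 6, 5, 4, 3, 2, 1, 0] (7->18, 6->8, 5->10, 4->1, 3->12, 2->16, 1->8, 0->20), giving [18, 8, 10, 1, 12, 16, 8, 20].

[18, 8, 10, 1, 12, 16, 8, 20]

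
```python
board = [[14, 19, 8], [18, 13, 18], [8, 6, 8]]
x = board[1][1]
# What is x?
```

board[1] = [18, 13, 18]. Taking column 1 of that row yields 13.

13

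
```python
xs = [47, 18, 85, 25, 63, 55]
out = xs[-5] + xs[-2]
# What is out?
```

xs has length 6. Negative index -5 maps to positive index 6 + (-5) = 1. xs[1] = 18.
xs has length 6. Negative index -2 maps to positive index 6 + (-2) = 4. xs[4] = 63.
Sum: 18 + 63 = 81.

81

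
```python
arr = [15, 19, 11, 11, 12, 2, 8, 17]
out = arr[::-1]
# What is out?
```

arr has length 8. The slice arr[::-1] selects indices [7, 6, 5, 4, 3, 2, 1, 0] (7->17, 6->8, 5->2, 4->12, 3->11, 2->11, 1->19, 0->15), giving [17, 8, 2, 12, 11, 11, 19, 15].

[17, 8, 2, 12, 11, 11, 19, 15]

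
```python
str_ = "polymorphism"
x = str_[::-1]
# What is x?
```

str_ has length 12. The slice str_[::-1] selects indices [11, 10, 9, 8, 7, 6, 5, 4, 3, 2, 1, 0] (11->'m', 10->'s', 9->'i', 8->'h', 7->'p', 6->'r', 5->'o', 4->'m', 3->'y', 2->'l', 1->'o', 0->'p'), giving 'msihpromylop'.

'msihpromylop'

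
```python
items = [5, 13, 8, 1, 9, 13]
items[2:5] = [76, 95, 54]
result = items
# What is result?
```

items starts as [5, 13, 8, 1, 9, 13] (length 6). The slice items[2:5] covers indices [2, 3, 4] with values [8, 1, 9]. Replacing that slice with [76, 95, 54] (same length) produces [5, 13, 76, 95, 54, 13].

[5, 13, 76, 95, 54, 13]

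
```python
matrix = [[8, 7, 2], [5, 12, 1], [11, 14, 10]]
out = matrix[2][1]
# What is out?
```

matrix[2] = [11, 14, 10]. Taking column 1 of that row yields 14.

14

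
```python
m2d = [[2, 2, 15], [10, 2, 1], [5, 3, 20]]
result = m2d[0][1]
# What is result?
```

m2d[0] = [2, 2, 15]. Taking column 1 of that row yields 2.

2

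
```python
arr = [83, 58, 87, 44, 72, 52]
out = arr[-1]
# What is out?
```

arr has length 6. Negative index -1 maps to positive index 6 + (-1) = 5. arr[5] = 52.

52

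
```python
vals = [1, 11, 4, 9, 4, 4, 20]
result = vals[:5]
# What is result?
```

vals has length 7. The slice vals[:5] selects indices [0, 1, 2, 3, 4] (0->1, 1->11, 2->4, 3->9, 4->4), giving [1, 11, 4, 9, 4].

[1, 11, 4, 9, 4]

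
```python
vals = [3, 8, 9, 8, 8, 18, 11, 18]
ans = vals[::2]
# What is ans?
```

vals has length 8. The slice vals[::2] selects indices [0, 2, 4, 6] (0->3, 2->9, 4->8, 6->11), giving [3, 9, 8, 11].

[3, 9, 8, 11]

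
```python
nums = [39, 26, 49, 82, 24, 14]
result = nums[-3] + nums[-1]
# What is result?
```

nums has length 6. Negative index -3 maps to positive index 6 + (-3) = 3. nums[3] = 82.
nums has length 6. Negative index -1 maps to positive index 6 + (-1) = 5. nums[5] = 14.
Sum: 82 + 14 = 96.

96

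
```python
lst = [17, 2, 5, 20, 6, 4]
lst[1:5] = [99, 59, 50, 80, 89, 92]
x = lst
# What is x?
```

lst starts as [17, 2, 5, 20, 6, 4] (length 6). The slice lst[1:5] covers indices [1, 2, 3, 4] with values [2, 5, 20, 6]. Replacing that slice with [99, 59, 50, 80, 89, 92] (different length) produces [17, 99, 59, 50, 80, 89, 92, 4].

[17, 99, 59, 50, 80, 89, 92, 4]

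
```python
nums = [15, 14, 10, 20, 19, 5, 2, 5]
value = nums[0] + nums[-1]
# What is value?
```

nums has length 8. nums[0] = 15.
nums has length 8. Negative index -1 maps to positive index 8 + (-1) = 7. nums[7] = 5.
Sum: 15 + 5 = 20.

20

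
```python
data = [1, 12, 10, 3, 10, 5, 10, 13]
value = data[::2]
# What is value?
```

data has length 8. The slice data[::2] selects indices [0, 2, 4, 6] (0->1, 2->10, 4->10, 6->10), giving [1, 10, 10, 10].

[1, 10, 10, 10]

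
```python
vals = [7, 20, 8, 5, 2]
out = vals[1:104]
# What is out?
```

vals has length 5. The slice vals[1:104] selects indices [1, 2, 3, 4] (1->20, 2->8, 3->5, 4->2), giving [20, 8, 5, 2].

[20, 8, 5, 2]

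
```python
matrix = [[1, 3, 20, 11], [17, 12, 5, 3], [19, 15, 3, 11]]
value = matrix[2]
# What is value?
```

matrix has 3 rows. Row 2 is [19, 15, 3, 11].

[19, 15, 3, 11]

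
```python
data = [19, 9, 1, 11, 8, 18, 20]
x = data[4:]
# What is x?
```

data has length 7. The slice data[4:] selects indices [4, 5, 6] (4->8, 5->18, 6->20), giving [8, 18, 20].

[8, 18, 20]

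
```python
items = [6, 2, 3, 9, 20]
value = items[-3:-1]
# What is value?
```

items has length 5. The slice items[-3:-1] selects indices [2, 3] (2->3, 3->9), giving [3, 9].

[3, 9]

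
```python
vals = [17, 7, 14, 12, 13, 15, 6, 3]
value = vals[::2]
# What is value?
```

vals has length 8. The slice vals[::2] selects indices [0, 2, 4, 6] (0->17, 2->14, 4->13, 6->6), giving [17, 14, 13, 6].

[17, 14, 13, 6]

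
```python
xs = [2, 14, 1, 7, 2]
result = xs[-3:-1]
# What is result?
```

xs has length 5. The slice xs[-3:-1] selects indices [2, 3] (2->1, 3->7), giving [1, 7].

[1, 7]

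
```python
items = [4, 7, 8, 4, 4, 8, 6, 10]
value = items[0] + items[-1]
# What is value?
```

items has length 8. items[0] = 4.
items has length 8. Negative index -1 maps to positive index 8 + (-1) = 7. items[7] = 10.
Sum: 4 + 10 = 14.

14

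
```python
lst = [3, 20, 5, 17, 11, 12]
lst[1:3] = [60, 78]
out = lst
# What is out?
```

lst starts as [3, 20, 5, 17, 11, 12] (length 6). The slice lst[1:3] covers indices [1, 2] with values [20, 5]. Replacing that slice with [60, 78] (same length) produces [3, 60, 78, 17, 11, 12].

[3, 60, 78, 17, 11, 12]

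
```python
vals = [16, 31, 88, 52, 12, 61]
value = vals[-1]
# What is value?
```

vals has length 6. Negative index -1 maps to positive index 6 + (-1) = 5. vals[5] = 61.

61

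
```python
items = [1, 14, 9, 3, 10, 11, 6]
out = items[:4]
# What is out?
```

items has length 7. The slice items[:4] selects indices [0, 1, 2, 3] (0->1, 1->14, 2->9, 3->3), giving [1, 14, 9, 3].

[1, 14, 9, 3]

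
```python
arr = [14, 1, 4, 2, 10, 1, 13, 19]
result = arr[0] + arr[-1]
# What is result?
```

arr has length 8. arr[0] = 14.
arr has length 8. Negative index -1 maps to positive index 8 + (-1) = 7. arr[7] = 19.
Sum: 14 + 19 = 33.

33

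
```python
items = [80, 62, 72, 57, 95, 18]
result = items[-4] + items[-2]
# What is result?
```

items has length 6. Negative index -4 maps to positive index 6 + (-4) = 2. items[2] = 72.
items has length 6. Negative index -2 maps to positive index 6 + (-2) = 4. items[4] = 95.
Sum: 72 + 95 = 167.

167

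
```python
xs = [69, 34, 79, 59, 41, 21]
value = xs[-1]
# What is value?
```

xs has length 6. Negative index -1 maps to positive index 6 + (-1) = 5. xs[5] = 21.

21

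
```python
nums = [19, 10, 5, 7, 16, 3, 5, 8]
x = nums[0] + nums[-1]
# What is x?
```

nums has length 8. nums[0] = 19.
nums has length 8. Negative index -1 maps to positive index 8 + (-1) = 7. nums[7] = 8.
Sum: 19 + 8 = 27.

27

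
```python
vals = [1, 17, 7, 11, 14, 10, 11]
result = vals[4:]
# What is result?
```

vals has length 7. The slice vals[4:] selects indices [4, 5, 6] (4->14, 5->10, 6->11), giving [14, 10, 11].

[14, 10, 11]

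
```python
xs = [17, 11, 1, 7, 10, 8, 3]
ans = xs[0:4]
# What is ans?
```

xs has length 7. The slice xs[0:4] selects indices [0, 1, 2, 3] (0->17, 1->11, 2->1, 3->7), giving [17, 11, 1, 7].

[17, 11, 1, 7]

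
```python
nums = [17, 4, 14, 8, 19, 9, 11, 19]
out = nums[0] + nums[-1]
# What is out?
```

nums has length 8. nums[0] = 17.
nums has length 8. Negative index -1 maps to positive index 8 + (-1) = 7. nums[7] = 19.
Sum: 17 + 19 = 36.

36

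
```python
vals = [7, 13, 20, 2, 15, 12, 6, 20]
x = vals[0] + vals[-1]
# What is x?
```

vals has length 8. vals[0] = 7.
vals has length 8. Negative index -1 maps to positive index 8 + (-1) = 7. vals[7] = 20.
Sum: 7 + 20 = 27.

27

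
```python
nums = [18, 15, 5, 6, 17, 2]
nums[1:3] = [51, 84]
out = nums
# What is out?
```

nums starts as [18, 15, 5, 6, 17, 2] (length 6). The slice nums[1:3] covers indices [1, 2] with values [15, 5]. Replacing that slice with [51, 84] (same length) produces [18, 51, 84, 6, 17, 2].

[18, 51, 84, 6, 17, 2]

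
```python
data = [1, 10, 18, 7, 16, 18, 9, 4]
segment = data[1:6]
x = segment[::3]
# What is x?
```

data has length 8. The slice data[1:6] selects indices [1, 2, 3, 4, 5] (1->10, 2->18, 3->7, 4->16, 5->18), giving [10, 18, 7, 16, 18]. So segment = [10, 18, 7, 16, 18]. segment has length 5. The slice segment[::3] selects indices [0, 3] (0->10, 3->16), giving [10, 16].

[10, 16]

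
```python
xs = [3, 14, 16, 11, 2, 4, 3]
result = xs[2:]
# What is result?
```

xs has length 7. The slice xs[2:] selects indices [2, 3, 4, 5, 6] (2->16, 3->11, 4->2, 5->4, 6->3), giving [16, 11, 2, 4, 3].

[16, 11, 2, 4, 3]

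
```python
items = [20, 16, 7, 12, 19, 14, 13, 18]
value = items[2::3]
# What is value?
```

items has length 8. The slice items[2::3] selects indices [2, 5] (2->7, 5->14), giving [7, 14].

[7, 14]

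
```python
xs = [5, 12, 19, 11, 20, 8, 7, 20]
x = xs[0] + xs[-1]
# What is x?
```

xs has length 8. xs[0] = 5.
xs has length 8. Negative index -1 maps to positive index 8 + (-1) = 7. xs[7] = 20.
Sum: 5 + 20 = 25.

25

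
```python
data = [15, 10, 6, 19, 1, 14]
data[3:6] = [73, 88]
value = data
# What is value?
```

data starts as [15, 10, 6, 19, 1, 14] (length 6). The slice data[3:6] covers indices [3, 4, 5] with values [19, 1, 14]. Replacing that slice with [73, 88] (different length) produces [15, 10, 6, 73, 88].

[15, 10, 6, 73, 88]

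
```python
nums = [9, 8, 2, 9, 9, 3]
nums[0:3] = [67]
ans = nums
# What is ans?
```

nums starts as [9, 8, 2, 9, 9, 3] (length 6). The slice nums[0:3] covers indices [0, 1, 2] with values [9, 8, 2]. Replacing that slice with [67] (different length) produces [67, 9, 9, 3].

[67, 9, 9, 3]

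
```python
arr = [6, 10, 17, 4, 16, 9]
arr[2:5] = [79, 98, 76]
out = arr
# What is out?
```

arr starts as [6, 10, 17, 4, 16, 9] (length 6). The slice arr[2:5] covers indices [2, 3, 4] with values [17, 4, 16]. Replacing that slice with [79, 98, 76] (same length) produces [6, 10, 79, 98, 76, 9].

[6, 10, 79, 98, 76, 9]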